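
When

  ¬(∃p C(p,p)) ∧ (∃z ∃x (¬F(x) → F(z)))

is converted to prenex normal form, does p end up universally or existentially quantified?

Rewrite implications/biconditionals: A → B as ¬A ∨ B.
  ¬(∃p C(p,p)) ∧ (∃z ∃x (¬¬F(x) ∨ F(z)))
Move each ¬ inward, flipping quantifiers it crosses:
  (∀p ¬C(p,p)) ∧ (∃z ∃x (F(x) ∨ F(z)))
All bound variables are already distinct, so no renaming is needed.
Pull the quantifiers to the front (each side's bound variable is not free in the other side):
  ∀p ∃z ∃x (¬C(p,p) ∧ (F(x) ∨ F(z)))
The quantifier ∃p sits under an odd number of negations (counting the antecedent side of each →), so it flips to ∀p.

universal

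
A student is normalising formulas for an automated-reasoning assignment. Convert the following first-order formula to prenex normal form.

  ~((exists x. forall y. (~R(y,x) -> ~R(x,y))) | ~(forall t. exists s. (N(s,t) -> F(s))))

forall x. exists y. forall t. exists s. (~R(y,x) & R(x,y) & (~N(s,t) | F(s)))

First replace A → B with ¬A ∨ B.
  ~((exists x. forall y. (~~R(y,x) | ~R(x,y))) | ~(forall t. exists s. (~N(s,t) | F(s))))
Move each ¬ inward, flipping quantifiers it crosses:
  (forall x. exists y. (~R(y,x) & R(x,y))) & (forall t. exists s. (~N(s,t) | F(s)))
All bound variables are already distinct, so no renaming is needed.
Extract every quantifier outward, since the variables are now distinct and don't occur free across branches:
  forall x. exists y. forall t. exists s. (~R(y,x) & R(x,y) & (~N(s,t) | F(s)))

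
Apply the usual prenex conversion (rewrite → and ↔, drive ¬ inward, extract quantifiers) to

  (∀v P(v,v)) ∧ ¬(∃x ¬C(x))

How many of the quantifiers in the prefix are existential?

0

Push ¬ through the quantifiers and connectives to reach negation normal form:
  (∀v P(v,v)) ∧ (∀x C(x))
All bound variables are already distinct, so no renaming is needed.
Extract every quantifier outward, since the variables are now distinct and don't occur free across branches:
  ∀v ∀x (P(v,v) ∧ C(x))
The prefix is ∀v ∀x: 2 universal, 0 existential.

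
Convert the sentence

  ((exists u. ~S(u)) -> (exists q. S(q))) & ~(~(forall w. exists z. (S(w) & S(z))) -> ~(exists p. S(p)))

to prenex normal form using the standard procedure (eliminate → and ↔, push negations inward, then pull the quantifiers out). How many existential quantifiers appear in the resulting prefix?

3

Eliminate → and ↔ using ¬ and ∨.
  (~(exists u. ~S(u)) | (exists q. S(q))) & ~(~~(forall w. exists z. (S(w) & S(z))) | ~(exists p. S(p)))
Move each ¬ inward, flipping quantifiers it crosses:
  ((forall u. S(u)) | (exists q. S(q))) & (exists w. forall z. (~S(w) | ~S(z))) & (exists p. S(p))
All bound variables are already distinct, so no renaming is needed.
Extract every quantifier outward, since the variables are now distinct and don't occur free across branches:
  forall u. exists q. exists w. forall z. exists p. ((S(u) | S(q)) & (~S(w) | ~S(z)) & S(p))
The prefix is forall u exists q exists w forall z exists p: 2 universal, 3 existential.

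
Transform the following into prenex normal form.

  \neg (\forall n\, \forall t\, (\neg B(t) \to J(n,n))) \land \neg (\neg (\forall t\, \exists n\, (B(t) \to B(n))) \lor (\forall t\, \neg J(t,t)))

\exists n\, \exists t\, \forall c\, \exists z1\, \exists z\, (\neg B(t) \land \neg J(n,n) \land (\neg B(c) \lor B(z1)) \land J(z,z))

Rewrite implications/biconditionals: A → B as ¬A ∨ B.
  \neg (\forall n\, \forall t\, (\neg \neg B(t) \lor J(n,n))) \land \neg (\neg (\forall t\, \exists n\, (\neg B(t) \lor B(n))) \lor (\forall t\, \neg J(t,t)))
Drive negations inward (¬∀x A ≡ ∃x ¬A, ¬∃x A ≡ ∀x ¬A, De Morgan for ∧/∨):
  (\exists n\, \exists t\, (\neg B(t) \land \neg J(n,n))) \land (\forall t\, \exists n\, (\neg B(t) \lor B(n))) \land (\exists t\, J(t,t))
Rename bound variables to avoid capture: t↦c, n↦z1, t↦z.
  (\exists n\, \exists t\, (\neg B(t) \land \neg J(n,n))) \land (\forall c\, \exists z1\, (\neg B(c) \lor B(z1))) \land (\exists z\, J(z,z))
Extract every quantifier outward, since the variables are now distinct and don't occur free across branches:
  \exists n\, \exists t\, \forall c\, \exists z1\, \exists z\, (\neg B(t) \land \neg J(n,n) \land (\neg B(c) \lor B(z1)) \land J(z,z))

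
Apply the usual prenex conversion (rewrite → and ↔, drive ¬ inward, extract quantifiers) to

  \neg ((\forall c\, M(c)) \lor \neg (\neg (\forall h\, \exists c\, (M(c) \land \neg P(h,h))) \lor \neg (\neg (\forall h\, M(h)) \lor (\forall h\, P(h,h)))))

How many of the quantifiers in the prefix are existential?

Move each ¬ inward, flipping quantifiers it crosses:
  (\exists c\, \neg M(c)) \land ((\exists h\, \forall c\, (\neg M(c) \lor P(h,h))) \lor (\forall h\, M(h)) \land (\exists h\, \neg P(h,h)))
Standardize variables apart so no two quantifiers bind the same name: c↦a, h↦y, h↦v1.
  (\exists c\, \neg M(c)) \land ((\exists h\, \forall a\, (\neg M(a) \lor P(h,h))) \lor (\forall y\, M(y)) \land (\exists v1\, \neg P(v1,v1)))
Finally move all quantifiers to the prefix:
  \exists c\, \exists h\, \forall a\, \forall y\, \exists v1\, (\neg M(c) \land (\neg M(a) \lor P(h,h) \lor M(y) \land \neg P(v1,v1)))
The prefix is \exists c \exists h \forall a \forall y \exists v1: 2 universal, 3 existential.

3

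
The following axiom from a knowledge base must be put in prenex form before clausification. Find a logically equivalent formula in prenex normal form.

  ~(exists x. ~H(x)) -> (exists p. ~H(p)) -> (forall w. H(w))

exists x. forall p. forall w. (~H(x) | H(p) | H(w))

First replace A → B with ¬A ∨ B.
  ~~(exists x. ~H(x)) | ~(exists p. ~H(p)) | (forall w. H(w))
Push ¬ through the quantifiers and connectives to reach negation normal form:
  (exists x. ~H(x)) | (forall p. H(p)) | (forall w. H(w))
Finally move all quantifiers to the prefix:
  exists x. forall p. forall w. (~H(x) | H(p) | H(w))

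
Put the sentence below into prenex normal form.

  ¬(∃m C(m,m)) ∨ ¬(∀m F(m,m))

∀m ∃t (¬C(m,m) ∨ ¬F(t,t))

Move each ¬ inward, flipping quantifiers it crosses:
  (∀m ¬C(m,m)) ∨ (∃m ¬F(m,m))
Give each quantifier a distinct variable: m↦t.
  (∀m ¬C(m,m)) ∨ (∃t ¬F(t,t))
Extract every quantifier outward, since the variables are now distinct and don't occur free across branches:
  ∀m ∃t (¬C(m,m) ∨ ¬F(t,t))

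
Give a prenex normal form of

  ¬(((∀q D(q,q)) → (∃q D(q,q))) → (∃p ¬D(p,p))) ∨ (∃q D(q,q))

∃q ∃r ∀p ∃v1 ((¬D(q,q) ∨ D(r,r)) ∧ D(p,p) ∨ D(v1,v1))

Rewrite implications/biconditionals: A → B as ¬A ∨ B.
  ¬(¬(¬(∀q D(q,q)) ∨ (∃q D(q,q))) ∨ (∃p ¬D(p,p))) ∨ (∃q D(q,q))
Push ¬ through the quantifiers and connectives to reach negation normal form:
  ((∃q ¬D(q,q)) ∨ (∃q D(q,q))) ∧ (∀p D(p,p)) ∨ (∃q D(q,q))
Standardize variables apart so no two quantifiers bind the same name: q↦r, q↦v1.
  ((∃q ¬D(q,q)) ∨ (∃r D(r,r))) ∧ (∀p D(p,p)) ∨ (∃v1 D(v1,v1))
Finally move all quantifiers to the prefix:
  ∃q ∃r ∀p ∃v1 ((¬D(q,q) ∨ D(r,r)) ∧ D(p,p) ∨ D(v1,v1))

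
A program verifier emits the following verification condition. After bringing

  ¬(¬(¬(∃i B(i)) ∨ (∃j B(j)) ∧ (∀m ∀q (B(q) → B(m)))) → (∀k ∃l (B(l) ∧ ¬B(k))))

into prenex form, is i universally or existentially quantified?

existential

First replace A → B with ¬A ∨ B.
  ¬(¬¬(¬(∃i B(i)) ∨ (∃j B(j)) ∧ (∀m ∀q (¬B(q) ∨ B(m)))) ∨ (∀k ∃l (B(l) ∧ ¬B(k))))
Push ¬ through the quantifiers and connectives to reach negation normal form:
  (∃i B(i)) ∧ ((∀j ¬B(j)) ∨ (∃m ∃q (B(q) ∧ ¬B(m)))) ∧ (∃k ∀l (¬B(l) ∨ B(k)))
Finally move all quantifiers to the prefix:
  ∃i ∀j ∃m ∃q ∃k ∀l (B(i) ∧ (¬B(j) ∨ B(q) ∧ ¬B(m)) ∧ (¬B(l) ∨ B(k)))
The quantifier ∃i sits under an even number of negations (counting the antecedent side of each →), so it remains existential.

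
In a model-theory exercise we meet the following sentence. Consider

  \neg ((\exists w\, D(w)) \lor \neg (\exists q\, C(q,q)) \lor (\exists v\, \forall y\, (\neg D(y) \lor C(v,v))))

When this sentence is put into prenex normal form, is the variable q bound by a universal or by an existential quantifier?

existential

Move each ¬ inward, flipping quantifiers it crosses:
  (\forall w\, \neg D(w)) \land (\exists q\, C(q,q)) \land (\forall v\, \exists y\, (D(y) \land \neg C(v,v)))
All bound variables are already distinct, so no renaming is needed.
Pull the quantifiers to the front (each side's bound variable is not free in the other side):
  \forall w\, \exists q\, \forall v\, \exists y\, (\neg D(w) \land C(q,q) \land D(y) \land \neg C(v,v))
The quantifier \exists q sits under an even number of negations, so it remains existential.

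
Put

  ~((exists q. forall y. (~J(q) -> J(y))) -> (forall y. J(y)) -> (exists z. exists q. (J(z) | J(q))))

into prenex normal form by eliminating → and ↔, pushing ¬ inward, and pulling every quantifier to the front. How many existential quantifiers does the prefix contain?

Eliminate → and ↔ using ¬ and ∨.
  ~(~(exists q. forall y. (~~J(q) | J(y))) | ~(forall y. J(y)) | (exists z. exists q. (J(z) | J(q))))
Move each ¬ inward, flipping quantifiers it crosses:
  (exists q. forall y. (J(q) | J(y))) & (forall y. J(y)) & (forall z. forall q. (~J(z) & ~J(q)))
Standardize variables apart so no two quantifiers bind the same name: y↦v1, q↦y1.
  (exists q. forall y. (J(q) | J(y))) & (forall v1. J(v1)) & (forall z. forall y1. (~J(z) & ~J(y1)))
Pull the quantifiers to the front (each side's bound variable is not free in the other side):
  exists q. forall y. forall v1. forall z. forall y1. ((J(q) | J(y)) & J(v1) & ~J(z) & ~J(y1))
The prefix is exists q forall y forall v1 forall z forall y1: 4 universal, 1 existential.

1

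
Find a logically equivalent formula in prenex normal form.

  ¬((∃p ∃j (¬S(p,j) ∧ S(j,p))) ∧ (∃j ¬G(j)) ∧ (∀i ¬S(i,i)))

∀p ∀j ∀u1 ∃i (S(p,j) ∨ ¬S(j,p) ∨ G(u1) ∨ S(i,i))

Move each ¬ inward, flipping quantifiers it crosses:
  (∀p ∀j (S(p,j) ∨ ¬S(j,p))) ∨ (∀j G(j)) ∨ (∃i S(i,i))
Standardize variables apart so no two quantifiers bind the same name: j↦u1.
  (∀p ∀j (S(p,j) ∨ ¬S(j,p))) ∨ (∀u1 G(u1)) ∨ (∃i S(i,i))
Finally move all quantifiers to the prefix:
  ∀p ∀j ∀u1 ∃i (S(p,j) ∨ ¬S(j,p) ∨ G(u1) ∨ S(i,i))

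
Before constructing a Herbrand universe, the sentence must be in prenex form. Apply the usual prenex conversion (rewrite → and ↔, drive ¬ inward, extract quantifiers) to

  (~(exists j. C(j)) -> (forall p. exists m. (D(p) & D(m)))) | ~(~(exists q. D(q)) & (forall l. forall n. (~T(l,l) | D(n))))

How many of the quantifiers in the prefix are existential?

5

Rewrite implications/biconditionals: A → B as ¬A ∨ B.
  ~~(exists j. C(j)) | (forall p. exists m. (D(p) & D(m))) | ~(~(exists q. D(q)) & (forall l. forall n. (~T(l,l) | D(n))))
Push ¬ through the quantifiers and connectives to reach negation normal form:
  (exists j. C(j)) | (forall p. exists m. (D(p) & D(m))) | (exists q. D(q)) | (exists l. exists n. (T(l,l) & ~D(n)))
All bound variables are already distinct, so no renaming is needed.
Pull the quantifiers to the front (each side's bound variable is not free in the other side):
  exists j. forall p. exists m. exists q. exists l. exists n. (C(j) | D(p) & D(m) | D(q) | T(l,l) & ~D(n))
The prefix is exists j forall p exists m exists q exists l exists n: 1 universal, 5 existential.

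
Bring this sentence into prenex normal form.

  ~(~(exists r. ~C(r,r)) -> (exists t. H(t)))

Rewrite implications/biconditionals: A → B as ¬A ∨ B.
  ~(~~(exists r. ~C(r,r)) | (exists t. H(t)))
Push ¬ through the quantifiers and connectives to reach negation normal form:
  (forall r. C(r,r)) & (forall t. ~H(t))
All bound variables are already distinct, so no renaming is needed.
Finally move all quantifiers to the prefix:
  forall r. forall t. (C(r,r) & ~H(t))

forall r. forall t. (C(r,r) & ~H(t))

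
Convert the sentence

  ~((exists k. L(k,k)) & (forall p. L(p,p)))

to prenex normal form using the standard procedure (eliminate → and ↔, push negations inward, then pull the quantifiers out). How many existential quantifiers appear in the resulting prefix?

1

Move each ¬ inward, flipping quantifiers it crosses:
  (forall k. ~L(k,k)) | (exists p. ~L(p,p))
Extract every quantifier outward, since the variables are now distinct and don't occur free across branches:
  forall k. exists p. (~L(k,k) | ~L(p,p))
The prefix is forall k exists p: 1 universal, 1 existential.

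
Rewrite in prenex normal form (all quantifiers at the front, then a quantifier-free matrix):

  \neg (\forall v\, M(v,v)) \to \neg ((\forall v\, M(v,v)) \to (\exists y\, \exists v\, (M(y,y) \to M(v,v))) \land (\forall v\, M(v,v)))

\forall v\, \forall x\, \forall y\, \forall r\, \exists v1\, (M(v,v) \lor M(x,x) \land (M(y,y) \land \neg M(r,r) \lor \neg M(v1,v1)))

Rewrite implications/biconditionals: A → B as ¬A ∨ B.
  \neg \neg (\forall v\, M(v,v)) \lor \neg (\neg (\forall v\, M(v,v)) \lor (\exists y\, \exists v\, (\neg M(y,y) \lor M(v,v))) \land (\forall v\, M(v,v)))
Move each ¬ inward, flipping quantifiers it crosses:
  (\forall v\, M(v,v)) \lor (\forall v\, M(v,v)) \land ((\forall y\, \forall v\, (M(y,y) \land \neg M(v,v))) \lor (\exists v\, \neg M(v,v)))
Give each quantifier a distinct variable: v↦x, v↦r, v↦v1.
  (\forall v\, M(v,v)) \lor (\forall x\, M(x,x)) \land ((\forall y\, \forall r\, (M(y,y) \land \neg M(r,r))) \lor (\exists v1\, \neg M(v1,v1)))
Extract every quantifier outward, since the variables are now distinct and don't occur free across branches:
  \forall v\, \forall x\, \forall y\, \forall r\, \exists v1\, (M(v,v) \lor M(x,x) \land (M(y,y) \land \neg M(r,r) \lor \neg M(v1,v1)))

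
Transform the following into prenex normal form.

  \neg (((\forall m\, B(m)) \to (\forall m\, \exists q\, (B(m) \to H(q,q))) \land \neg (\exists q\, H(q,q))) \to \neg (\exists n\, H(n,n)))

Eliminate → and ↔ using ¬ and ∨.
  \neg (\neg (\neg (\forall m\, B(m)) \lor (\forall m\, \exists q\, (\neg B(m) \lor H(q,q))) \land \neg (\exists q\, H(q,q))) \lor \neg (\exists n\, H(n,n)))
Drive negations inward (¬∀x A ≡ ∃x ¬A, ¬∃x A ≡ ∀x ¬A, De Morgan for ∧/∨):
  ((\exists m\, \neg B(m)) \lor (\forall m\, \exists q\, (\neg B(m) \lor H(q,q))) \land (\forall q\, \neg H(q,q))) \land (\exists n\, H(n,n))
Give each quantifier a distinct variable: m↦w, q↦p.
  ((\exists m\, \neg B(m)) \lor (\forall w\, \exists q\, (\neg B(w) \lor H(q,q))) \land (\forall p\, \neg H(p,p))) \land (\exists n\, H(n,n))
Pull the quantifiers to the front (each side's bound variable is not free in the other side):
  \exists m\, \forall w\, \exists q\, \forall p\, \exists n\, ((\neg B(m) \lor (\neg B(w) \lor H(q,q)) \land \neg H(p,p)) \land H(n,n))

\exists m\, \forall w\, \exists q\, \forall p\, \exists n\, ((\neg B(m) \lor (\neg B(w) \lor H(q,q)) \land \neg H(p,p)) \land H(n,n))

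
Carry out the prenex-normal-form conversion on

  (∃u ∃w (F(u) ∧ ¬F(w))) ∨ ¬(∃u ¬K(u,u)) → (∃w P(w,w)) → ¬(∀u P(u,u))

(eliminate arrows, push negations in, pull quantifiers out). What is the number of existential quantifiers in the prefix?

2

First replace A → B with ¬A ∨ B.
  ¬((∃u ∃w (F(u) ∧ ¬F(w))) ∨ ¬(∃u ¬K(u,u))) ∨ ¬(∃w P(w,w)) ∨ ¬(∀u P(u,u))
Drive negations inward (¬∀x A ≡ ∃x ¬A, ¬∃x A ≡ ∀x ¬A, De Morgan for ∧/∨):
  (∀u ∀w (¬F(u) ∨ F(w))) ∧ (∃u ¬K(u,u)) ∨ (∀w ¬P(w,w)) ∨ (∃u ¬P(u,u))
Standardize variables apart so no two quantifiers bind the same name: u↦y, w↦r, u↦u1.
  (∀u ∀w (¬F(u) ∨ F(w))) ∧ (∃y ¬K(y,y)) ∨ (∀r ¬P(r,r)) ∨ (∃u1 ¬P(u1,u1))
Finally move all quantifiers to the prefix:
  ∀u ∀w ∃y ∀r ∃u1 ((¬F(u) ∨ F(w)) ∧ ¬K(y,y) ∨ ¬P(r,r) ∨ ¬P(u1,u1))
The prefix is ∀u ∀w ∃y ∀r ∃u1: 3 universal, 2 existential.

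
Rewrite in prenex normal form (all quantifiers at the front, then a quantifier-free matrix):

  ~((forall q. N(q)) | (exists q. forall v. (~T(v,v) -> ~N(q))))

exists q. forall a. exists v. (~N(q) & ~T(v,v) & N(a))

Rewrite implications/biconditionals: A → B as ¬A ∨ B.
  ~((forall q. N(q)) | (exists q. forall v. (~~T(v,v) | ~N(q))))
Push ¬ through the quantifiers and connectives to reach negation normal form:
  (exists q. ~N(q)) & (forall q. exists v. (~T(v,v) & N(q)))
Rename bound variables to avoid capture: q↦a.
  (exists q. ~N(q)) & (forall a. exists v. (~T(v,v) & N(a)))
Pull the quantifiers to the front (each side's bound variable is not free in the other side):
  exists q. forall a. exists v. (~N(q) & ~T(v,v) & N(a))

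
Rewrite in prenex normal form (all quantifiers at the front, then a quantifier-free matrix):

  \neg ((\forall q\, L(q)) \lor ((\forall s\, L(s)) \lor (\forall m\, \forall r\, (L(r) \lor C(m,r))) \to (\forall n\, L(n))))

First replace A → B with ¬A ∨ B.
  \neg ((\forall q\, L(q)) \lor \neg ((\forall s\, L(s)) \lor (\forall m\, \forall r\, (L(r) \lor C(m,r)))) \lor (\forall n\, L(n)))
Move each ¬ inward, flipping quantifiers it crosses:
  (\exists q\, \neg L(q)) \land ((\forall s\, L(s)) \lor (\forall m\, \forall r\, (L(r) \lor C(m,r)))) \land (\exists n\, \neg L(n))
Extract every quantifier outward, since the variables are now distinct and don't occur free across branches:
  \exists q\, \forall s\, \forall m\, \forall r\, \exists n\, (\neg L(q) \land (L(s) \lor L(r) \lor C(m,r)) \land \neg L(n))

\exists q\, \forall s\, \forall m\, \forall r\, \exists n\, (\neg L(q) \land (L(s) \lor L(r) \lor C(m,r)) \land \neg L(n))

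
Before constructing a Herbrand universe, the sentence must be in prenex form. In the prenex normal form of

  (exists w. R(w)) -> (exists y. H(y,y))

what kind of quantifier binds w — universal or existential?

universal

Rewrite implications/biconditionals: A → B as ¬A ∨ B.
  ~(exists w. R(w)) | (exists y. H(y,y))
Push ¬ through the quantifiers and connectives to reach negation normal form:
  (forall w. ~R(w)) | (exists y. H(y,y))
All bound variables are already distinct, so no renaming is needed.
Extract every quantifier outward, since the variables are now distinct and don't occur free across branches:
  forall w. exists y. (~R(w) | H(y,y))
The quantifier exists w sits under an odd number of negations (counting the antecedent side of each →), so it flips to forall w.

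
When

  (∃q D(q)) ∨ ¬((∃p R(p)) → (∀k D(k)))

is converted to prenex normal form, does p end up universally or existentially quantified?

existential

Rewrite implications/biconditionals: A → B as ¬A ∨ B.
  (∃q D(q)) ∨ ¬(¬(∃p R(p)) ∨ (∀k D(k)))
Move each ¬ inward, flipping quantifiers it crosses:
  (∃q D(q)) ∨ (∃p R(p)) ∧ (∃k ¬D(k))
All bound variables are already distinct, so no renaming is needed.
Finally move all quantifiers to the prefix:
  ∃q ∃p ∃k (D(q) ∨ R(p) ∧ ¬D(k))
The quantifier ∃p sits under an even number of negations (counting the antecedent side of each →), so it remains existential.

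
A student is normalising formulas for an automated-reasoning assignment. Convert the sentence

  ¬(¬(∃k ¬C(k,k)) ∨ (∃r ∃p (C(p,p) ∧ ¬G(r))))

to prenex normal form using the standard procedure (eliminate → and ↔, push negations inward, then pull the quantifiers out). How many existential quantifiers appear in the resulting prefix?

Move each ¬ inward, flipping quantifiers it crosses:
  (∃k ¬C(k,k)) ∧ (∀r ∀p (¬C(p,p) ∨ G(r)))
All bound variables are already distinct, so no renaming is needed.
Pull the quantifiers to the front (each side's bound variable is not free in the other side):
  ∃k ∀r ∀p (¬C(k,k) ∧ (¬C(p,p) ∨ G(r)))
The prefix is ∃k ∀r ∀p: 2 universal, 1 existential.

1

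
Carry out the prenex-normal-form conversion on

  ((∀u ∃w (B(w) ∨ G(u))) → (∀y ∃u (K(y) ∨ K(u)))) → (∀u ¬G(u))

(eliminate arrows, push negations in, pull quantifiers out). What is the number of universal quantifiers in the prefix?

First replace A → B with ¬A ∨ B.
  ¬(¬(∀u ∃w (B(w) ∨ G(u))) ∨ (∀y ∃u (K(y) ∨ K(u)))) ∨ (∀u ¬G(u))
Move each ¬ inward, flipping quantifiers it crosses:
  (∀u ∃w (B(w) ∨ G(u))) ∧ (∃y ∀u (¬K(y) ∧ ¬K(u))) ∨ (∀u ¬G(u))
Rename bound variables to avoid capture: u↦s, u↦z.
  (∀u ∃w (B(w) ∨ G(u))) ∧ (∃y ∀s (¬K(y) ∧ ¬K(s))) ∨ (∀z ¬G(z))
Pull the quantifiers to the front (each side's bound variable is not free in the other side):
  ∀u ∃w ∃y ∀s ∀z ((B(w) ∨ G(u)) ∧ ¬K(y) ∧ ¬K(s) ∨ ¬G(z))
The prefix is ∀u ∃w ∃y ∀s ∀z: 3 universal, 2 existential.

3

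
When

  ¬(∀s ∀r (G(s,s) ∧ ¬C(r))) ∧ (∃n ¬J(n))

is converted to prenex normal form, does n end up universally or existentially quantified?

existential

Drive negations inward (¬∀x A ≡ ∃x ¬A, ¬∃x A ≡ ∀x ¬A, De Morgan for ∧/∨):
  (∃s ∃r (¬G(s,s) ∨ C(r))) ∧ (∃n ¬J(n))
All bound variables are already distinct, so no renaming is needed.
Extract every quantifier outward, since the variables are now distinct and don't occur free across branches:
  ∃s ∃r ∃n ((¬G(s,s) ∨ C(r)) ∧ ¬J(n))
The quantifier ∃n sits under an even number of negations, so it remains existential.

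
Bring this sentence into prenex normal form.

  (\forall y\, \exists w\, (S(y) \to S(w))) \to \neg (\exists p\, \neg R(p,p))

First replace A → B with ¬A ∨ B.
  \neg (\forall y\, \exists w\, (\neg S(y) \lor S(w))) \lor \neg (\exists p\, \neg R(p,p))
Move each ¬ inward, flipping quantifiers it crosses:
  (\exists y\, \forall w\, (S(y) \land \neg S(w))) \lor (\forall p\, R(p,p))
Extract every quantifier outward, since the variables are now distinct and don't occur free across branches:
  \exists y\, \forall w\, \forall p\, (S(y) \land \neg S(w) \lor R(p,p))

\exists y\, \forall w\, \forall p\, (S(y) \land \neg S(w) \lor R(p,p))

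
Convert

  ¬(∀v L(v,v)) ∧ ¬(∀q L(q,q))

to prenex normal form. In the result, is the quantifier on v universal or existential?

existential

Push ¬ through the quantifiers and connectives to reach negation normal form:
  (∃v ¬L(v,v)) ∧ (∃q ¬L(q,q))
All bound variables are already distinct, so no renaming is needed.
Pull the quantifiers to the front (each side's bound variable is not free in the other side):
  ∃v ∃q (¬L(v,v) ∧ ¬L(q,q))
The quantifier ∀v sits under an odd number of negations, so it flips to ∃v.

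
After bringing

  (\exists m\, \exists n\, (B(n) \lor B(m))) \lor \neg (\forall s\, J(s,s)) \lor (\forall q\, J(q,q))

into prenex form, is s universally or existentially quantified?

existential

Push ¬ through the quantifiers and connectives to reach negation normal form:
  (\exists m\, \exists n\, (B(n) \lor B(m))) \lor (\exists s\, \neg J(s,s)) \lor (\forall q\, J(q,q))
All bound variables are already distinct, so no renaming is needed.
Extract every quantifier outward, since the variables are now distinct and don't occur free across branches:
  \exists m\, \exists n\, \exists s\, \forall q\, (B(n) \lor B(m) \lor \neg J(s,s) \lor J(q,q))
The quantifier \forall s sits under an odd number of negations, so it flips to \exists s.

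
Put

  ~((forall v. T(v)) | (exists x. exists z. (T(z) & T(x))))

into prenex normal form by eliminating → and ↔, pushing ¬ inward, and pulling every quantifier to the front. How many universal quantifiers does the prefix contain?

2

Push ¬ through the quantifiers and connectives to reach negation normal form:
  (exists v. ~T(v)) & (forall x. forall z. (~T(z) | ~T(x)))
Pull the quantifiers to the front (each side's bound variable is not free in the other side):
  exists v. forall x. forall z. (~T(v) & (~T(z) | ~T(x)))
The prefix is exists v forall x forall z: 2 universal, 1 existential.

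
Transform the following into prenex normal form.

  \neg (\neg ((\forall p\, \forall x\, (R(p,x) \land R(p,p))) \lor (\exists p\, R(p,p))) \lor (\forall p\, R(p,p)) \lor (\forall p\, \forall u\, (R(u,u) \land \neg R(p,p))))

\forall p\, \forall x\, \exists w\, \exists s\, \exists c\, \exists u\, ((R(p,x) \land R(p,p) \lor R(w,w)) \land \neg R(s,s) \land (\neg R(u,u) \lor R(c,c)))

Drive negations inward (¬∀x A ≡ ∃x ¬A, ¬∃x A ≡ ∀x ¬A, De Morgan for ∧/∨):
  ((\forall p\, \forall x\, (R(p,x) \land R(p,p))) \lor (\exists p\, R(p,p))) \land (\exists p\, \neg R(p,p)) \land (\exists p\, \exists u\, (\neg R(u,u) \lor R(p,p)))
Give each quantifier a distinct variable: p↦w, p↦s, p↦c.
  ((\forall p\, \forall x\, (R(p,x) \land R(p,p))) \lor (\exists w\, R(w,w))) \land (\exists s\, \neg R(s,s)) \land (\exists c\, \exists u\, (\neg R(u,u) \lor R(c,c)))
Pull the quantifiers to the front (each side's bound variable is not free in the other side):
  \forall p\, \forall x\, \exists w\, \exists s\, \exists c\, \exists u\, ((R(p,x) \land R(p,p) \lor R(w,w)) \land \neg R(s,s) \land (\neg R(u,u) \lor R(c,c)))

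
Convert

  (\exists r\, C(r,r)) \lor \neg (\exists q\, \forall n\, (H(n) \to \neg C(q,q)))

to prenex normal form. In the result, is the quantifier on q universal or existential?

Eliminate → and ↔ using ¬ and ∨.
  (\exists r\, C(r,r)) \lor \neg (\exists q\, \forall n\, (\neg H(n) \lor \neg C(q,q)))
Move each ¬ inward, flipping quantifiers it crosses:
  (\exists r\, C(r,r)) \lor (\forall q\, \exists n\, (H(n) \land C(q,q)))
Extract every quantifier outward, since the variables are now distinct and don't occur free across branches:
  \exists r\, \forall q\, \exists n\, (C(r,r) \lor H(n) \land C(q,q))
The quantifier \exists q sits under an odd number of negations (counting the antecedent side of each →), so it flips to \forall q.

universal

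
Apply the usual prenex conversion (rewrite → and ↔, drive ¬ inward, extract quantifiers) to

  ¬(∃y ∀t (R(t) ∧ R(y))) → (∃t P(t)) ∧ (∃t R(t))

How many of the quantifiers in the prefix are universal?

Eliminate → and ↔ using ¬ and ∨.
  ¬¬(∃y ∀t (R(t) ∧ R(y))) ∨ (∃t P(t)) ∧ (∃t R(t))
Push ¬ through the quantifiers and connectives to reach negation normal form:
  (∃y ∀t (R(t) ∧ R(y))) ∨ (∃t P(t)) ∧ (∃t R(t))
Rename bound variables to avoid capture: t↦q, t↦x1.
  (∃y ∀t (R(t) ∧ R(y))) ∨ (∃q P(q)) ∧ (∃x1 R(x1))
Pull the quantifiers to the front (each side's bound variable is not free in the other side):
  ∃y ∀t ∃q ∃x1 (R(t) ∧ R(y) ∨ P(q) ∧ R(x1))
The prefix is ∃y ∀t ∃q ∃x1: 1 universal, 3 existential.

1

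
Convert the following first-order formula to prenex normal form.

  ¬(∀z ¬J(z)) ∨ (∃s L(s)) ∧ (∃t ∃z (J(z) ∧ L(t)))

∃z ∃s ∃t ∃q (J(z) ∨ L(s) ∧ J(q) ∧ L(t))

Move each ¬ inward, flipping quantifiers it crosses:
  (∃z J(z)) ∨ (∃s L(s)) ∧ (∃t ∃z (J(z) ∧ L(t)))
Give each quantifier a distinct variable: z↦q.
  (∃z J(z)) ∨ (∃s L(s)) ∧ (∃t ∃q (J(q) ∧ L(t)))
Finally move all quantifiers to the prefix:
  ∃z ∃s ∃t ∃q (J(z) ∨ L(s) ∧ J(q) ∧ L(t))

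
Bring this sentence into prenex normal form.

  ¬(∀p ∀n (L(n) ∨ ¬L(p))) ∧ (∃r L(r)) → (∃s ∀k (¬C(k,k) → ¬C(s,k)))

∀p ∀n ∀r ∃s ∀k (L(n) ∨ ¬L(p) ∨ ¬L(r) ∨ C(k,k) ∨ ¬C(s,k))

First replace A → B with ¬A ∨ B.
  ¬(¬(∀p ∀n (L(n) ∨ ¬L(p))) ∧ (∃r L(r))) ∨ (∃s ∀k (¬¬C(k,k) ∨ ¬C(s,k)))
Drive negations inward (¬∀x A ≡ ∃x ¬A, ¬∃x A ≡ ∀x ¬A, De Morgan for ∧/∨):
  (∀p ∀n (L(n) ∨ ¬L(p))) ∨ (∀r ¬L(r)) ∨ (∃s ∀k (C(k,k) ∨ ¬C(s,k)))
All bound variables are already distinct, so no renaming is needed.
Extract every quantifier outward, since the variables are now distinct and don't occur free across branches:
  ∀p ∀n ∀r ∃s ∀k (L(n) ∨ ¬L(p) ∨ ¬L(r) ∨ C(k,k) ∨ ¬C(s,k))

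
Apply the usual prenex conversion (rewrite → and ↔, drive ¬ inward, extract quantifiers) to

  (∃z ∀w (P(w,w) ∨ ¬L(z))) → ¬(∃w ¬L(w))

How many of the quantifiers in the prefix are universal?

2

First replace A → B with ¬A ∨ B.
  ¬(∃z ∀w (P(w,w) ∨ ¬L(z))) ∨ ¬(∃w ¬L(w))
Push ¬ through the quantifiers and connectives to reach negation normal form:
  (∀z ∃w (¬P(w,w) ∧ L(z))) ∨ (∀w L(w))
Rename bound variables to avoid capture: w↦t.
  (∀z ∃w (¬P(w,w) ∧ L(z))) ∨ (∀t L(t))
Finally move all quantifiers to the prefix:
  ∀z ∃w ∀t (¬P(w,w) ∧ L(z) ∨ L(t))
The prefix is ∀z ∃w ∀t: 2 universal, 1 existential.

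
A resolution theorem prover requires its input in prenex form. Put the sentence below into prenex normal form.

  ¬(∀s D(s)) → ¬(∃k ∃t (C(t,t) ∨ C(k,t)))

Eliminate → and ↔ using ¬ and ∨.
  ¬¬(∀s D(s)) ∨ ¬(∃k ∃t (C(t,t) ∨ C(k,t)))
Move each ¬ inward, flipping quantifiers it crosses:
  (∀s D(s)) ∨ (∀k ∀t (¬C(t,t) ∧ ¬C(k,t)))
All bound variables are already distinct, so no renaming is needed.
Pull the quantifiers to the front (each side's bound variable is not free in the other side):
  ∀s ∀k ∀t (D(s) ∨ ¬C(t,t) ∧ ¬C(k,t))

∀s ∀k ∀t (D(s) ∨ ¬C(t,t) ∧ ¬C(k,t))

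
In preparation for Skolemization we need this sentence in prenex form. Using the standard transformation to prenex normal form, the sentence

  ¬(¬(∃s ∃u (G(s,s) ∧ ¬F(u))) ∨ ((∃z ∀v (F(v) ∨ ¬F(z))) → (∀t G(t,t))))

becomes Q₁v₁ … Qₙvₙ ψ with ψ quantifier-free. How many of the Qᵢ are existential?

Eliminate → and ↔ using ¬ and ∨.
  ¬(¬(∃s ∃u (G(s,s) ∧ ¬F(u))) ∨ ¬(∃z ∀v (F(v) ∨ ¬F(z))) ∨ (∀t G(t,t)))
Drive negations inward (¬∀x A ≡ ∃x ¬A, ¬∃x A ≡ ∀x ¬A, De Morgan for ∧/∨):
  (∃s ∃u (G(s,s) ∧ ¬F(u))) ∧ (∃z ∀v (F(v) ∨ ¬F(z))) ∧ (∃t ¬G(t,t))
All bound variables are already distinct, so no renaming is needed.
Extract every quantifier outward, since the variables are now distinct and don't occur free across branches:
  ∃s ∃u ∃z ∀v ∃t (G(s,s) ∧ ¬F(u) ∧ (F(v) ∨ ¬F(z)) ∧ ¬G(t,t))
The prefix is ∃s ∃u ∃z ∀v ∃t: 1 universal, 4 existential.

4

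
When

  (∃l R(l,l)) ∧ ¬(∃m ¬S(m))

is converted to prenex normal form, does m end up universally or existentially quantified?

Drive negations inward (¬∀x A ≡ ∃x ¬A, ¬∃x A ≡ ∀x ¬A, De Morgan for ∧/∨):
  (∃l R(l,l)) ∧ (∀m S(m))
Pull the quantifiers to the front (each side's bound variable is not free in the other side):
  ∃l ∀m (R(l,l) ∧ S(m))
The quantifier ∃m sits under an odd number of negations, so it flips to ∀m.

universal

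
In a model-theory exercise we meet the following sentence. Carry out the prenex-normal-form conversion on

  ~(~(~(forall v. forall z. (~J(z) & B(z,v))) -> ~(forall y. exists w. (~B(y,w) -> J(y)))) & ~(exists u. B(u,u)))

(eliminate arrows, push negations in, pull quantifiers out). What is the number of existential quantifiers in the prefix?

2

Eliminate → and ↔ using ¬ and ∨.
  ~(~(~~(forall v. forall z. (~J(z) & B(z,v))) | ~(forall y. exists w. (~~B(y,w) | J(y)))) & ~(exists u. B(u,u)))
Push ¬ through the quantifiers and connectives to reach negation normal form:
  (forall v. forall z. (~J(z) & B(z,v))) | (exists y. forall w. (~B(y,w) & ~J(y))) | (exists u. B(u,u))
Extract every quantifier outward, since the variables are now distinct and don't occur free across branches:
  forall v. forall z. exists y. forall w. exists u. (~J(z) & B(z,v) | ~B(y,w) & ~J(y) | B(u,u))
The prefix is forall v forall z exists y forall w exists u: 3 universal, 2 existential.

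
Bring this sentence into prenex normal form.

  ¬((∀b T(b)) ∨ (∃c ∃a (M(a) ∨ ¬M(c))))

Move each ¬ inward, flipping quantifiers it crosses:
  (∃b ¬T(b)) ∧ (∀c ∀a (¬M(a) ∧ M(c)))
Finally move all quantifiers to the prefix:
  ∃b ∀c ∀a (¬T(b) ∧ ¬M(a) ∧ M(c))

∃b ∀c ∀a (¬T(b) ∧ ¬M(a) ∧ M(c))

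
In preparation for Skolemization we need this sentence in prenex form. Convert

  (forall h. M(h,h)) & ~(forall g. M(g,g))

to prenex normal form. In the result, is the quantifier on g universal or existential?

existential

Drive negations inward (¬∀x A ≡ ∃x ¬A, ¬∃x A ≡ ∀x ¬A, De Morgan for ∧/∨):
  (forall h. M(h,h)) & (exists g. ~M(g,g))
All bound variables are already distinct, so no renaming is needed.
Pull the quantifiers to the front (each side's bound variable is not free in the other side):
  forall h. exists g. (M(h,h) & ~M(g,g))
The quantifier forall g sits under an odd number of negations, so it flips to exists g.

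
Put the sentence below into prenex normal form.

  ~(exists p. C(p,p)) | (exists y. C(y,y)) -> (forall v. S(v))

exists p. forall y. forall v. (C(p,p) & ~C(y,y) | S(v))

Rewrite implications/biconditionals: A → B as ¬A ∨ B.
  ~(~(exists p. C(p,p)) | (exists y. C(y,y))) | (forall v. S(v))
Move each ¬ inward, flipping quantifiers it crosses:
  (exists p. C(p,p)) & (forall y. ~C(y,y)) | (forall v. S(v))
Extract every quantifier outward, since the variables are now distinct and don't occur free across branches:
  exists p. forall y. forall v. (C(p,p) & ~C(y,y) | S(v))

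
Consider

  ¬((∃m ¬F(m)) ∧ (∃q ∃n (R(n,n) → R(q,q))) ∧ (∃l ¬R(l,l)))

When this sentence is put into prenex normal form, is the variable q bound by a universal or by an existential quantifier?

universal

Eliminate → and ↔ using ¬ and ∨.
  ¬((∃m ¬F(m)) ∧ (∃q ∃n (¬R(n,n) ∨ R(q,q))) ∧ (∃l ¬R(l,l)))
Push ¬ through the quantifiers and connectives to reach negation normal form:
  (∀m F(m)) ∨ (∀q ∀n (R(n,n) ∧ ¬R(q,q))) ∨ (∀l R(l,l))
All bound variables are already distinct, so no renaming is needed.
Pull the quantifiers to the front (each side's bound variable is not free in the other side):
  ∀m ∀q ∀n ∀l (F(m) ∨ R(n,n) ∧ ¬R(q,q) ∨ R(l,l))
The quantifier ∃q sits under an odd number of negations (counting the antecedent side of each →), so it flips to ∀q.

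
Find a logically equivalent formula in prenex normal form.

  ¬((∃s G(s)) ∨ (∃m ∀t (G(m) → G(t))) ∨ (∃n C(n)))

Rewrite implications/biconditionals: A → B as ¬A ∨ B.
  ¬((∃s G(s)) ∨ (∃m ∀t (¬G(m) ∨ G(t))) ∨ (∃n C(n)))
Push ¬ through the quantifiers and connectives to reach negation normal form:
  (∀s ¬G(s)) ∧ (∀m ∃t (G(m) ∧ ¬G(t))) ∧ (∀n ¬C(n))
Pull the quantifiers to the front (each side's bound variable is not free in the other side):
  ∀s ∀m ∃t ∀n (¬G(s) ∧ G(m) ∧ ¬G(t) ∧ ¬C(n))

∀s ∀m ∃t ∀n (¬G(s) ∧ G(m) ∧ ¬G(t) ∧ ¬C(n))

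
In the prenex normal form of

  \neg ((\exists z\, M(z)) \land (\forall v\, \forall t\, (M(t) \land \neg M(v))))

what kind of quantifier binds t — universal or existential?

existential

Move each ¬ inward, flipping quantifiers it crosses:
  (\forall z\, \neg M(z)) \lor (\exists v\, \exists t\, (\neg M(t) \lor M(v)))
All bound variables are already distinct, so no renaming is needed.
Pull the quantifiers to the front (each side's bound variable is not free in the other side):
  \forall z\, \exists v\, \exists t\, (\neg M(z) \lor \neg M(t) \lor M(v))
The quantifier \forall t sits under an odd number of negations, so it flips to \exists t.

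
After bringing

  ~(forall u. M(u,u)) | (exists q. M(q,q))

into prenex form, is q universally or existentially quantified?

existential

Push ¬ through the quantifiers and connectives to reach negation normal form:
  (exists u. ~M(u,u)) | (exists q. M(q,q))
All bound variables are already distinct, so no renaming is needed.
Pull the quantifiers to the front (each side's bound variable is not free in the other side):
  exists u. exists q. (~M(u,u) | M(q,q))
The quantifier exists q sits under an even number of negations, so it remains existential.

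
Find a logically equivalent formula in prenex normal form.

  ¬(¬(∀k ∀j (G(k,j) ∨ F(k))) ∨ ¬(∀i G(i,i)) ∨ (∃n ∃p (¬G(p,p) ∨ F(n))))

∀k ∀j ∀i ∀n ∀p ((G(k,j) ∨ F(k)) ∧ G(i,i) ∧ G(p,p) ∧ ¬F(n))

Move each ¬ inward, flipping quantifiers it crosses:
  (∀k ∀j (G(k,j) ∨ F(k))) ∧ (∀i G(i,i)) ∧ (∀n ∀p (G(p,p) ∧ ¬F(n)))
Finally move all quantifiers to the prefix:
  ∀k ∀j ∀i ∀n ∀p ((G(k,j) ∨ F(k)) ∧ G(i,i) ∧ G(p,p) ∧ ¬F(n))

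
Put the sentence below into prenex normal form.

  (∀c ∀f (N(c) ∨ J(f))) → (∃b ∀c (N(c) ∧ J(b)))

Rewrite implications/biconditionals: A → B as ¬A ∨ B.
  ¬(∀c ∀f (N(c) ∨ J(f))) ∨ (∃b ∀c (N(c) ∧ J(b)))
Push ¬ through the quantifiers and connectives to reach negation normal form:
  (∃c ∃f (¬N(c) ∧ ¬J(f))) ∨ (∃b ∀c (N(c) ∧ J(b)))
Give each quantifier a distinct variable: c↦v.
  (∃c ∃f (¬N(c) ∧ ¬J(f))) ∨ (∃b ∀v (N(v) ∧ J(b)))
Extract every quantifier outward, since the variables are now distinct and don't occur free across branches:
  ∃c ∃f ∃b ∀v (¬N(c) ∧ ¬J(f) ∨ N(v) ∧ J(b))

∃c ∃f ∃b ∀v (¬N(c) ∧ ¬J(f) ∨ N(v) ∧ J(b))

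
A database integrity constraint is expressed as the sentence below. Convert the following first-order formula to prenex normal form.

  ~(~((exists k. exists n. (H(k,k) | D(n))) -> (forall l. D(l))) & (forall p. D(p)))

forall k. forall n. forall l. exists p. (~H(k,k) & ~D(n) | D(l) | ~D(p))

First replace A → B with ¬A ∨ B.
  ~(~(~(exists k. exists n. (H(k,k) | D(n))) | (forall l. D(l))) & (forall p. D(p)))
Move each ¬ inward, flipping quantifiers it crosses:
  (forall k. forall n. (~H(k,k) & ~D(n))) | (forall l. D(l)) | (exists p. ~D(p))
All bound variables are already distinct, so no renaming is needed.
Extract every quantifier outward, since the variables are now distinct and don't occur free across branches:
  forall k. forall n. forall l. exists p. (~H(k,k) & ~D(n) | D(l) | ~D(p))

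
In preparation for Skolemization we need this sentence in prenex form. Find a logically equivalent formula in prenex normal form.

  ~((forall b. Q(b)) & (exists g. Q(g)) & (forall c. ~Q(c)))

exists b. forall g. exists c. (~Q(b) | ~Q(g) | Q(c))

Drive negations inward (¬∀x A ≡ ∃x ¬A, ¬∃x A ≡ ∀x ¬A, De Morgan for ∧/∨):
  (exists b. ~Q(b)) | (forall g. ~Q(g)) | (exists c. Q(c))
Finally move all quantifiers to the prefix:
  exists b. forall g. exists c. (~Q(b) | ~Q(g) | Q(c))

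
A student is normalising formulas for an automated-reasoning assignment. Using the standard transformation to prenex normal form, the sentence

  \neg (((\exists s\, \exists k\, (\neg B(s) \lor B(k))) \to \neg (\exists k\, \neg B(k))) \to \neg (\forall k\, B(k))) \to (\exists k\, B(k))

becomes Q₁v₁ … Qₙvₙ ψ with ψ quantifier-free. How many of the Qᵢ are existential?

Eliminate → and ↔ using ¬ and ∨.
  \neg \neg (\neg (\neg (\exists s\, \exists k\, (\neg B(s) \lor B(k))) \lor \neg (\exists k\, \neg B(k))) \lor \neg (\forall k\, B(k))) \lor (\exists k\, B(k))
Push ¬ through the quantifiers and connectives to reach negation normal form:
  (\exists s\, \exists k\, (\neg B(s) \lor B(k))) \land (\exists k\, \neg B(k)) \lor (\exists k\, \neg B(k)) \lor (\exists k\, B(k))
Standardize variables apart so no two quantifiers bind the same name: k↦p, k↦z, k↦c.
  (\exists s\, \exists k\, (\neg B(s) \lor B(k))) \land (\exists p\, \neg B(p)) \lor (\exists z\, \neg B(z)) \lor (\exists c\, B(c))
Extract every quantifier outward, since the variables are now distinct and don't occur free across branches:
  \exists s\, \exists k\, \exists p\, \exists z\, \exists c\, ((\neg B(s) \lor B(k)) \land \neg B(p) \lor \neg B(z) \lor B(c))
The prefix is \exists s \exists k \exists p \exists z \exists c: 0 universal, 5 existential.

5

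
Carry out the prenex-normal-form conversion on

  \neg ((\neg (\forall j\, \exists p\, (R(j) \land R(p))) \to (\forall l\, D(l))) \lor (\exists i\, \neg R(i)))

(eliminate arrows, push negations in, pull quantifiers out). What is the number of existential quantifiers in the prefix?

2

Rewrite implications/biconditionals: A → B as ¬A ∨ B.
  \neg (\neg \neg (\forall j\, \exists p\, (R(j) \land R(p))) \lor (\forall l\, D(l)) \lor (\exists i\, \neg R(i)))
Drive negations inward (¬∀x A ≡ ∃x ¬A, ¬∃x A ≡ ∀x ¬A, De Morgan for ∧/∨):
  (\exists j\, \forall p\, (\neg R(j) \lor \neg R(p))) \land (\exists l\, \neg D(l)) \land (\forall i\, R(i))
Extract every quantifier outward, since the variables are now distinct and don't occur free across branches:
  \exists j\, \forall p\, \exists l\, \forall i\, ((\neg R(j) \lor \neg R(p)) \land \neg D(l) \land R(i))
The prefix is \exists j \forall p \exists l \forall i: 2 universal, 2 existential.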